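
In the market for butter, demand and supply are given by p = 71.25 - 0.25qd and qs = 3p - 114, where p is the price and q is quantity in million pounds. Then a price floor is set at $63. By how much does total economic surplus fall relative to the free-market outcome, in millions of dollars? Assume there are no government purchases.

Rearranging demand gives qd = 285 - 4p. Setting quantity demanded equal to quantity supplied, 285 - 4p = 3p - 114, gives p* = 57 and q* = 57.
Since 63 > 57, the floor is binding.
At p = 63: qd = 285 - 4·63 = 33 and qs = 3·63 - 114 = 75.
Quantity traded falls to 33. At q = 33 the demand price is (285 - 33)/4 = 63 and the supply price is (114 + 33)/3 = 49.
Deadweight loss = ½ · (63 - 49) · (57 - 33) = ½ · 14 · 24 = 168.

168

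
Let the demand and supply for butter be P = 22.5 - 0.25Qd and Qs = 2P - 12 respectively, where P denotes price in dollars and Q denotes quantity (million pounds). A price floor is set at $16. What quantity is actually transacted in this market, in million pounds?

22

Rearranging demand gives Qd = 90 - 4P. Setting quantity demanded equal to quantity supplied, 90 - 4P = 2P - 12, gives P* = 17 and Q* = 22.
Since 16 is below P* = 17, the floor does not bind and the free-market outcome prevails.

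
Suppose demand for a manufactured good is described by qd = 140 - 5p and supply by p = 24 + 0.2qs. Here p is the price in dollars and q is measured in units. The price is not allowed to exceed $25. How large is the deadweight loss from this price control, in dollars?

Rearranging supply gives qs = 5p - 120. In a free market, 140 - 5p = 5p - 120 gives the equilibrium p* = 26, q* = 10.
The ceiling of 25 is below the equilibrium price 26, so it binds.
At p = 25: qd = 140 - 5·25 = 15 and qs = 5·25 - 120 = 5.
Quantity traded falls to 5. At q = 5 the demand price is (140 - 5)/5 = 27 and the supply price is (120 + 5)/5 = 25.
Deadweight loss = ½ · (27 - 25) · (10 - 5) = ½ · 2 · 5 = 5.

5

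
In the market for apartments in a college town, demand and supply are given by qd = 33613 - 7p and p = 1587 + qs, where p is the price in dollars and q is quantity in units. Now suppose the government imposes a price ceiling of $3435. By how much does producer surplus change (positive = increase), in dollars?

-2248932.5

Rearranging supply gives qs = p - 1587. Without the control the market clears where 33613 - 7p = p - 1587, i.e. p* = 4400 and q* = 2813.
The ceiling of 3435 is below the equilibrium price 4400, so it binds.
At p = 3435: qd = 33613 - 7·3435 = 9568 and qs = 3435 - 1587 = 1848.
Producer surplus without the control is ½ · (4400 - 1587) · 2813 = 3956484.5.
With the ceiling, producers sell 1848 units at 3435, so PS = ½ · (3435 - 1587) · 1848 = 1707552.
Change in producer surplus = 1707552 - 3956484.5 = -2248932.5.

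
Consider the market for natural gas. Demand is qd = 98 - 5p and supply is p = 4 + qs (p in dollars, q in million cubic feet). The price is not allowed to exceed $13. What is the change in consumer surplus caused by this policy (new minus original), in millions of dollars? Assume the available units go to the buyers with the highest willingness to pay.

Rearranging supply gives qs = p - 4. Without the control the market clears where 98 - 5p = p - 4, i.e. p* = 17 and q* = 13.
The ceiling of 13 is below the equilibrium price 17, so it binds.
At p = 13: qd = 98 - 5·13 = 33 and qs = 13 - 4 = 9.
Consumer surplus without the control is ½ · (19.6 - 17) · 13 = 16.9.
With the ceiling, 9 units are sold at 13 (assume they go to the highest-value buyers). The demand price at q = 9 is 17.8, so CS = ½ · [(19.6 - 13) + (17.8 - 13)] · 9 = 51.3.
Change in consumer surplus = 51.3 - 16.9 = 34.4.

34.4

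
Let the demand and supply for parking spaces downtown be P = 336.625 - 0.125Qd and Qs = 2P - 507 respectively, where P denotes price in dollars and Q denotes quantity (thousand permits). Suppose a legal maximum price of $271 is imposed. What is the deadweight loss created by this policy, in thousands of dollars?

3001.25

Rearranging demand gives Qd = 2693 - 8P. Equilibrium: 2693 - 8P = 2P - 507, so 3200 = 10P and P* = 320, Q* = 133.
Because the ceiling (271) lies below the market-clearing price, it is binding.
At P = 271: Qd = 2693 - 8·271 = 525 and Qs = 2·271 - 507 = 35.
Quantity traded falls to 35. At Q = 35 the demand price is (2693 - 35)/8 = 332.25 and the supply price is (507 + 35)/2 = 271.
Deadweight loss = ½ · (332.25 - 271) · (133 - 35) = ½ · 61.25 · 98 = 3001.25.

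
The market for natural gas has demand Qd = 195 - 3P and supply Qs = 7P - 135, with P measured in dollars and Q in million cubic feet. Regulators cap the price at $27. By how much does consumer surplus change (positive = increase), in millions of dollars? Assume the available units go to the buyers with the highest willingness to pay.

30

In a free market, 195 - 3P = 7P - 135 gives the equilibrium P* = 33, Q* = 96.
The ceiling of 27 is below the equilibrium price 33, so it binds.
At P = 27: Qd = 195 - 3·27 = 114 and Qs = 7·27 - 135 = 54.
Consumer surplus without the control is ½ · (65 - 33) · 96 = 1536.
With the ceiling, 54 units are sold at 27 (assume they go to the highest-value buyers). The demand price at Q = 54 is 47, so CS = ½ · [(65 - 27) + (47 - 27)] · 54 = 1566.
Change in consumer surplus = 1566 - 1536 = 30.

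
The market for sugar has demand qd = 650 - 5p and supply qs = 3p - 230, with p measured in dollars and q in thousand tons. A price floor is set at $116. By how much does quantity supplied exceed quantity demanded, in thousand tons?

Equilibrium: 650 - 5p = 3p - 230, so 880 = 8p and p* = 110, q* = 100.
Because the floor (116) lies above the market-clearing price, it is binding.
At p = 116: qd = 650 - 5·116 = 70 and qs = 3·116 - 230 = 118.
Surplus = qs - qd = 118 - 70 = 48.

48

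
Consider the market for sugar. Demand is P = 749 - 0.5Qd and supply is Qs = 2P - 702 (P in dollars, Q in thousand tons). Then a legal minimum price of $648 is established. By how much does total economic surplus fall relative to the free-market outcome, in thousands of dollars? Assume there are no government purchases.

Rearranging demand gives Qd = 1498 - 2P. Setting quantity demanded equal to quantity supplied, 1498 - 2P = 2P - 702, gives P* = 550 and Q* = 398.
The floor of 648 is above the equilibrium price 550, so it binds.
At P = 648: Qd = 1498 - 2·648 = 202 and Qs = 2·648 - 702 = 594.
Quantity traded falls to 202. At Q = 202 the demand price is (1498 - 202)/2 = 648 and the supply price is (702 + 202)/2 = 452.
Deadweight loss = ½ · (648 - 452) · (398 - 202) = ½ · 196 · 196 = 19208.

19208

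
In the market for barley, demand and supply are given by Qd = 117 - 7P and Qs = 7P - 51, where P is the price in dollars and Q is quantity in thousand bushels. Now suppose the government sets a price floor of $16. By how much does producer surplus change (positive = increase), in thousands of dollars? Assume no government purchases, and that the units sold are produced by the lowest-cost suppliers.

In a free market, 117 - 7P = 7P - 51 gives the equilibrium P* = 12, Q* = 33.
The floor of 16 is above the equilibrium price 12, so it binds.
At P = 16: Qd = 117 - 7·16 = 5 and Qs = 7·16 - 51 = 61.
Producer surplus without the control is ½ · (12 - 51/7) · 33 = 1089/14.
With the floor, 5 units are sold at 16. The supply price at Q = 5 is 8, so PS = ½ · [(16 - 51/7) + (16 - 8)] · 5 = 585/14.
Change in producer surplus = 585/14 - 1089/14 = -36.

-36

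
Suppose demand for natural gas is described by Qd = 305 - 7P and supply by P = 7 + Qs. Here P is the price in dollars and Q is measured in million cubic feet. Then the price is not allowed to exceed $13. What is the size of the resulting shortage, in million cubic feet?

208

Rearranging supply gives Qs = P - 7. In a free market, 305 - 7P = P - 7 gives the equilibrium P* = 39, Q* = 32.
The ceiling of 13 is below the equilibrium price 39, so it binds.
At P = 13: Qd = 305 - 7·13 = 214 and Qs = 13 - 7 = 6.
Shortage = Qd - Qs = 214 - 6 = 208.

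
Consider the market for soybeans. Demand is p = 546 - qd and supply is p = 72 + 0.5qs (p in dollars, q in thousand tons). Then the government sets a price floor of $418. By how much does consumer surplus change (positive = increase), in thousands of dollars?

Rearranging demand gives qd = 546 - p; rearranging supply gives qs = 2p - 144. In a free market, 546 - p = 2p - 144 gives the equilibrium p* = 230, q* = 316.
The floor of 418 is above the equilibrium price 230, so it binds.
At p = 418: qd = 546 - 418 = 128 and qs = 2·418 - 144 = 692.
Consumer surplus without the control is ½ · (546 - 230) · 316 = 49928.
With the floor, consumers buy 128 units at 418, so CS = ½ · (546 - 418) · 128 = 8192.
Change in consumer surplus = 8192 - 49928 = -41736.

-41736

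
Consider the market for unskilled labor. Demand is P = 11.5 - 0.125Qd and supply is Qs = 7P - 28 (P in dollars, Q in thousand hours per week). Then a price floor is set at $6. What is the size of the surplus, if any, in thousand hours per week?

Rearranging demand gives Qd = 92 - 8P. Equilibrium: 92 - 8P = 7P - 28, so 120 = 15P and P* = 8, Q* = 28.
Since 6 is below P* = 8, the floor does not bind and the free-market outcome prevails.
Since the control does not bind, there is no surplus.

0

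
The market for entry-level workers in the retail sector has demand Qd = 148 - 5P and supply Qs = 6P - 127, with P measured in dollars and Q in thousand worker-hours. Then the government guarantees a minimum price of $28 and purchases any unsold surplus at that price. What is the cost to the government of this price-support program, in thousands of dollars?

924

Setting quantity demanded equal to quantity supplied, 148 - 5P = 6P - 127, gives P* = 25 and Q* = 23.
Because the floor (28) lies above the market-clearing price, it is binding.
At P = 28: Qd = 148 - 5·28 = 8 and Qs = 6·28 - 127 = 41.
Surplus = Qs - Qd = 33.
Government expenditure = surplus × support price = 33 × 28 = 924.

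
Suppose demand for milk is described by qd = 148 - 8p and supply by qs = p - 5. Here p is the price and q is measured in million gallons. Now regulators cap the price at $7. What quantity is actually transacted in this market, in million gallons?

2

Setting quantity demanded equal to quantity supplied, 148 - 8p = p - 5, gives p* = 17 and q* = 12.
Since 7 < 17, the ceiling is binding.
At p = 7: qd = 148 - 8·7 = 92 and qs = 7 - 5 = 2.
The quantity actually transacted is the short side, supply: 2.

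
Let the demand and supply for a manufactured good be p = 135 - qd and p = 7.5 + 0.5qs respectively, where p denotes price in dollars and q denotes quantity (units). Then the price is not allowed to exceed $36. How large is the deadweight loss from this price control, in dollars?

Rearranging demand gives qd = 135 - p; rearranging supply gives qs = 2p - 15. Equilibrium: 135 - p = 2p - 15, so 150 = 3p and p* = 50, q* = 85.
The ceiling of 36 is below the equilibrium price 50, so it binds.
At p = 36: qd = 135 - 36 = 99 and qs = 2·36 - 15 = 57.
Quantity traded falls to 57. At q = 57 the demand price is 135 - 57 = 78 and the supply price is (15 + 57)/2 = 36.
Deadweight loss = ½ · (78 - 36) · (85 - 57) = ½ · 42 · 28 = 588.

588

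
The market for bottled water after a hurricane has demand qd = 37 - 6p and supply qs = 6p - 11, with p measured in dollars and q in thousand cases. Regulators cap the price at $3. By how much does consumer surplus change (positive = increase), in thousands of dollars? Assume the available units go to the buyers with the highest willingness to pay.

4

Without the control the market clears where 37 - 6p = 6p - 11, i.e. p* = 4 and q* = 13.
Because the ceiling (3) lies below the market-clearing price, it is binding.
At p = 3: qd = 37 - 6·3 = 19 and qs = 6·3 - 11 = 7.
Consumer surplus without the control is ½ · (37/6 - 4) · 13 = 169/12.
With the ceiling, 7 units are sold at 3 (assume they go to the highest-value buyers). The demand price at q = 7 is 5, so CS = ½ · [(37/6 - 3) + (5 - 3)] · 7 = 217/12.
Change in consumer surplus = 217/12 - 169/12 = 4.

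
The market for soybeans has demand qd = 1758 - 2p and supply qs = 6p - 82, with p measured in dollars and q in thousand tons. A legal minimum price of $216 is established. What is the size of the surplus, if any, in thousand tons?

0

Setting quantity demanded equal to quantity supplied, 1758 - 2p = 6p - 82, gives p* = 230 and q* = 1298.
The floor of 216 is below the equilibrium price 230, so it is not binding; the market clears at p* = 230, q* = 1298.
Since the control does not bind, there is no surplus.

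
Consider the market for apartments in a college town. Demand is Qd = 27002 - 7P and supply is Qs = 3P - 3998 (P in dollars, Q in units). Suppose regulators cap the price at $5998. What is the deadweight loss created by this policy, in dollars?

Setting quantity demanded equal to quantity supplied, 27002 - 7P = 3P - 3998, gives P* = 3100 and Q* = 5302.
The ceiling of 5998 is above the equilibrium price 3100, so it is not binding; the market clears at P* = 3100, Q* = 5302.
Since the control does not bind, no trades are prevented and deadweight loss is zero.

0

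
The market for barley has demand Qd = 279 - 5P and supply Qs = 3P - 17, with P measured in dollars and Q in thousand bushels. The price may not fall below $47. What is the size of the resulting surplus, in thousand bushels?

Without the control the market clears where 279 - 5P = 3P - 17, i.e. P* = 37 and Q* = 94.
The floor of 47 is above the equilibrium price 37, so it binds.
At P = 47: Qd = 279 - 5·47 = 44 and Qs = 3·47 - 17 = 124.
Surplus = Qs - Qd = 124 - 44 = 80.

80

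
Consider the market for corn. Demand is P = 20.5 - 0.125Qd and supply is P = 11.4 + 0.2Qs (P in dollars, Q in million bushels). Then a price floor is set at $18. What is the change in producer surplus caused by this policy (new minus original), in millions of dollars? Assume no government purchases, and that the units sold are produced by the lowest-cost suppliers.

Rearranging demand gives Qd = 164 - 8P; rearranging supply gives Qs = 5P - 57. Setting quantity demanded equal to quantity supplied, 164 - 8P = 5P - 57, gives P* = 17 and Q* = 28.
The floor of 18 is above the equilibrium price 17, so it binds.
At P = 18: Qd = 164 - 8·18 = 20 and Qs = 5·18 - 57 = 33.
Producer surplus without the control is ½ · (17 - 11.4) · 28 = 78.4.
With the floor, 20 units are sold at 18. The supply price at Q = 20 is 15.4, so PS = ½ · [(18 - 11.4) + (18 - 15.4)] · 20 = 92.
Change in producer surplus = 92 - 78.4 = 13.6.

13.6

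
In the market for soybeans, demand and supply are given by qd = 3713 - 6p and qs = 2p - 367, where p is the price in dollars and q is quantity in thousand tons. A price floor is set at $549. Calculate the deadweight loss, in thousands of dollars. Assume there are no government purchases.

Equilibrium: 3713 - 6p = 2p - 367, so 4080 = 8p and p* = 510, q* = 653.
The floor of 549 is above the equilibrium price 510, so it binds.
At p = 549: qd = 3713 - 6·549 = 419 and qs = 2·549 - 367 = 731.
Quantity traded falls to 419. At q = 419 the demand price is (3713 - 419)/6 = 549 and the supply price is (367 + 419)/2 = 393.
Deadweight loss = ½ · (549 - 393) · (653 - 419) = ½ · 156 · 234 = 18252.

18252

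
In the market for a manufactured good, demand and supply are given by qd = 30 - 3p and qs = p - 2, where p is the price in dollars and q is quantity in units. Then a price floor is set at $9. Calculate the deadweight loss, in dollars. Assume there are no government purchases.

Equilibrium: 30 - 3p = p - 2, so 32 = 4p and p* = 8, q* = 6.
Because the floor (9) lies above the market-clearing price, it is binding.
At p = 9: qd = 30 - 3·9 = 3 and qs = 9 - 2 = 7.
Quantity traded falls to 3. At q = 3 the demand price is (30 - 3)/3 = 9 and the supply price is 2 + 3 = 5.
Deadweight loss = ½ · (9 - 5) · (6 - 3) = ½ · 4 · 3 = 6.

6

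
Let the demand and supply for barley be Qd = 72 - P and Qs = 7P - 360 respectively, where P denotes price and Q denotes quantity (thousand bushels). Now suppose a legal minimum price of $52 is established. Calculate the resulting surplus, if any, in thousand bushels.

0

Equilibrium: 72 - P = 7P - 360, so 432 = 8P and P* = 54, Q* = 18.
Since 52 is below P* = 54, the floor does not bind and the free-market outcome prevails.
Since the control does not bind, there is no surplus.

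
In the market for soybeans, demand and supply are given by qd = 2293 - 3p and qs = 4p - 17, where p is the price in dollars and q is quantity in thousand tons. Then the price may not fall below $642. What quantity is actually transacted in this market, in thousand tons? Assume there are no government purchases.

367

Without the control the market clears where 2293 - 3p = 4p - 17, i.e. p* = 330 and q* = 1303.
Since 642 > 330, the floor is binding.
At p = 642: qd = 2293 - 3·642 = 367 and qs = 4·642 - 17 = 2551.
The quantity actually transacted is the short side, demand: 367.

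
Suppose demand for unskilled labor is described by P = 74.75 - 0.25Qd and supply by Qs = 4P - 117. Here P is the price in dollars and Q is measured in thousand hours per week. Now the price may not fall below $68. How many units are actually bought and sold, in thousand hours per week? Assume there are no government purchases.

Rearranging demand gives Qd = 299 - 4P. In a free market, 299 - 4P = 4P - 117 gives the equilibrium P* = 52, Q* = 91.
Since 68 > 52, the floor is binding.
At P = 68: Qd = 299 - 4·68 = 27 and Qs = 4·68 - 117 = 155.
The quantity actually transacted is the short side, demand: 27.

27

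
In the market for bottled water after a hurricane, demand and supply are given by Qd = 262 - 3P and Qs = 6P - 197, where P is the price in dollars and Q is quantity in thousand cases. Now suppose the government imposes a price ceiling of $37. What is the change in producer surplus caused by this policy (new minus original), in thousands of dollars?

-938

Without the control the market clears where 262 - 3P = 6P - 197, i.e. P* = 51 and Q* = 109.
Because the ceiling (37) lies below the market-clearing price, it is binding.
At P = 37: Qd = 262 - 3·37 = 151 and Qs = 6·37 - 197 = 25.
Producer surplus without the control is ½ · (51 - 197/6) · 109 = 11881/12.
With the ceiling, producers sell 25 units at 37, so PS = ½ · (37 - 197/6) · 25 = 625/12.
Change in producer surplus = 625/12 - 11881/12 = -938.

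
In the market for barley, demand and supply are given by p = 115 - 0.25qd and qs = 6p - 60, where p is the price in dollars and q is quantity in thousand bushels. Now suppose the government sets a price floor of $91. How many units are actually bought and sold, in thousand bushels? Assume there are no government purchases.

Rearranging demand gives qd = 460 - 4p. Setting quantity demanded equal to quantity supplied, 460 - 4p = 6p - 60, gives p* = 52 and q* = 252.
Since 91 > 52, the floor is binding.
At p = 91: qd = 460 - 4·91 = 96 and qs = 6·91 - 60 = 486.
The quantity actually transacted is the short side, demand: 96.

96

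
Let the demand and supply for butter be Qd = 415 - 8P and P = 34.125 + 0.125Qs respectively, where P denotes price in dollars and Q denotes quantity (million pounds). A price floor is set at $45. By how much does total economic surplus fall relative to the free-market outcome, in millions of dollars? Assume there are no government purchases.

32

Rearranging supply gives Qs = 8P - 273. In a free market, 415 - 8P = 8P - 273 gives the equilibrium P* = 43, Q* = 71.
Since 45 > 43, the floor is binding.
At P = 45: Qd = 415 - 8·45 = 55 and Qs = 8·45 - 273 = 87.
Quantity traded falls to 55. At Q = 55 the demand price is (415 - 55)/8 = 45 and the supply price is (273 + 55)/8 = 41.
Deadweight loss = ½ · (45 - 41) · (71 - 55) = ½ · 4 · 16 = 32.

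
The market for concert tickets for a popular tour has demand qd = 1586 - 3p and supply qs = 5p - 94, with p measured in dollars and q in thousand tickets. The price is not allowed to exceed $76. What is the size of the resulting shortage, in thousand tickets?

1072

Without the control the market clears where 1586 - 3p = 5p - 94, i.e. p* = 210 and q* = 956.
Since 76 < 210, the ceiling is binding.
At p = 76: qd = 1586 - 3·76 = 1358 and qs = 5·76 - 94 = 286.
Shortage = qd - qs = 1358 - 286 = 1072.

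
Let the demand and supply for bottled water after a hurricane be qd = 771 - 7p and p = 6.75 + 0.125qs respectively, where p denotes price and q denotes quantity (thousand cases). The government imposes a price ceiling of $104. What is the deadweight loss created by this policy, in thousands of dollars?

0

Rearranging supply gives qs = 8p - 54. Without the control the market clears where 771 - 7p = 8p - 54, i.e. p* = 55 and q* = 386.
Since 104 is above p* = 55, the ceiling does not bind and the free-market outcome prevails.
Since the control does not bind, no trades are prevented and deadweight loss is zero.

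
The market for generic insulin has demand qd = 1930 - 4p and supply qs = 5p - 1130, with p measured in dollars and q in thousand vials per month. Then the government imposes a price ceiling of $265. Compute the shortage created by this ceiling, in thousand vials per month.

675

Without the control the market clears where 1930 - 4p = 5p - 1130, i.e. p* = 340 and q* = 570.
Because the ceiling (265) lies below the market-clearing price, it is binding.
At p = 265: qd = 1930 - 4·265 = 870 and qs = 5·265 - 1130 = 195.
Shortage = qd - qs = 870 - 195 = 675.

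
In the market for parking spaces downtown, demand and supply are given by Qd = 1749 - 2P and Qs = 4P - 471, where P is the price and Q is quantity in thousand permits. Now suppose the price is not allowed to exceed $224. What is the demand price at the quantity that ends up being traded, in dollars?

662

Without the control the market clears where 1749 - 2P = 4P - 471, i.e. P* = 370 and Q* = 1009.
Since 224 < 370, the ceiling is binding.
At P = 224: Qd = 1749 - 2·224 = 1301 and Qs = 4·224 - 471 = 425.
Only 425 units reach the market. On the demand curve, the marginal buyer's willingness to pay at Q = 425 is (1749 - 425)/2 = 662.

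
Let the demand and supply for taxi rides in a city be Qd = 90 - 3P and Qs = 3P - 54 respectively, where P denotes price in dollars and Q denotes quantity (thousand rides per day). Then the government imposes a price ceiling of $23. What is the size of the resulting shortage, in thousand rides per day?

In a free market, 90 - 3P = 3P - 54 gives the equilibrium P* = 24, Q* = 18.
Since 23 < 24, the ceiling is binding.
At P = 23: Qd = 90 - 3·23 = 21 and Qs = 3·23 - 54 = 15.
Shortage = Qd - Qs = 21 - 15 = 6.

6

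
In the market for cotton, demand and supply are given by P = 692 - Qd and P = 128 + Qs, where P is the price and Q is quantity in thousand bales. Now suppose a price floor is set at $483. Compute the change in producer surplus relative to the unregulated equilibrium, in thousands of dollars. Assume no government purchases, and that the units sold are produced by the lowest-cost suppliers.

Rearranging demand gives Qd = 692 - P; rearranging supply gives Qs = P - 128. Equilibrium: 692 - P = P - 128, so 820 = 2P and P* = 410, Q* = 282.
Because the floor (483) lies above the market-clearing price, it is binding.
At P = 483: Qd = 692 - 483 = 209 and Qs = 483 - 128 = 355.
Producer surplus without the control is ½ · (410 - 128) · 282 = 39762.
With the floor, 209 units are sold at 483. The supply price at Q = 209 is 337, so PS = ½ · [(483 - 128) + (483 - 337)] · 209 = 52354.5.
Change in producer surplus = 52354.5 - 39762 = 12592.5.

12592.5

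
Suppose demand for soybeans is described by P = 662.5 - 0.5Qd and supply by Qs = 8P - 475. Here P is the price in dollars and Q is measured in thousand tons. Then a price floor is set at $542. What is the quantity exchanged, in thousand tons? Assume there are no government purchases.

241

Rearranging demand gives Qd = 1325 - 2P. Equilibrium: 1325 - 2P = 8P - 475, so 1800 = 10P and P* = 180, Q* = 965.
The floor of 542 is above the equilibrium price 180, so it binds.
At P = 542: Qd = 1325 - 2·542 = 241 and Qs = 8·542 - 475 = 3861.
The quantity actually transacted is the short side, demand: 241.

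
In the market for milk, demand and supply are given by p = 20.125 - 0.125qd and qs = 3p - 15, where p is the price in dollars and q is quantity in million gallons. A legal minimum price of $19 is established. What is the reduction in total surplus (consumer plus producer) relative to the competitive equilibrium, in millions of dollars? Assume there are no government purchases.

132

Rearranging demand gives qd = 161 - 8p. In a free market, 161 - 8p = 3p - 15 gives the equilibrium p* = 16, q* = 33.
The floor of 19 is above the equilibrium price 16, so it binds.
At p = 19: qd = 161 - 8·19 = 9 and qs = 3·19 - 15 = 42.
Quantity traded falls to 9. At q = 9 the demand price is (161 - 9)/8 = 19 and the supply price is (15 + 9)/3 = 8.
Deadweight loss = ½ · (19 - 8) · (33 - 9) = ½ · 11 · 24 = 132.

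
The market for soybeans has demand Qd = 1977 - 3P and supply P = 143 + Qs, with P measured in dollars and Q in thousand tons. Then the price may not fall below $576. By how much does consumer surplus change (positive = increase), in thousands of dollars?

-14628

Rearranging supply gives Qs = P - 143. Equilibrium: 1977 - 3P = P - 143, so 2120 = 4P and P* = 530, Q* = 387.
Because the floor (576) lies above the market-clearing price, it is binding.
At P = 576: Qd = 1977 - 3·576 = 249 and Qs = 576 - 143 = 433.
Consumer surplus without the control is ½ · (659 - 530) · 387 = 24961.5.
With the floor, consumers buy 249 units at 576, so CS = ½ · (659 - 576) · 249 = 10333.5.
Change in consumer surplus = 10333.5 - 24961.5 = -14628.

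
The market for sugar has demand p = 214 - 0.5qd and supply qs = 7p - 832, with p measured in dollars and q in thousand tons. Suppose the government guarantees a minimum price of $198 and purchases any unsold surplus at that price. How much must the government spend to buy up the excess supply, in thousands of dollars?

103356

Rearranging demand gives qd = 428 - 2p. Without the control the market clears where 428 - 2p = 7p - 832, i.e. p* = 140 and q* = 148.
The floor of 198 is above the equilibrium price 140, so it binds.
At p = 198: qd = 428 - 2·198 = 32 and qs = 7·198 - 832 = 554.
Surplus = qs - qd = 522.
Government expenditure = surplus × support price = 522 × 198 = 103356.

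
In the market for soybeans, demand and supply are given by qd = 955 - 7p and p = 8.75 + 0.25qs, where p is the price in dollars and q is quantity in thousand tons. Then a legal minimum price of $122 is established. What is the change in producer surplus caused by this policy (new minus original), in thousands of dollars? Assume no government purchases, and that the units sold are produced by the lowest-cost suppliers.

-3040

Rearranging supply gives qs = 4p - 35. Setting quantity demanded equal to quantity supplied, 955 - 7p = 4p - 35, gives p* = 90 and q* = 325.
Since 122 > 90, the floor is binding.
At p = 122: qd = 955 - 7·122 = 101 and qs = 4·122 - 35 = 453.
Producer surplus without the control is ½ · (90 - 8.75) · 325 = 13203.125.
With the floor, 101 units are sold at 122. The supply price at q = 101 is 34, so PS = ½ · [(122 - 8.75) + (122 - 34)] · 101 = 10163.125.
Change in producer surplus = 10163.125 - 13203.125 = -3040.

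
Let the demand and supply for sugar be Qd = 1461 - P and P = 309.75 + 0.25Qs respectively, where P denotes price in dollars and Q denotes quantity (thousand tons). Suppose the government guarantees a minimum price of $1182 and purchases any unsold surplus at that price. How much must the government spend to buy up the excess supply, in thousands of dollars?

3794220

Rearranging supply gives Qs = 4P - 1239. In a free market, 1461 - P = 4P - 1239 gives the equilibrium P* = 540, Q* = 921.
The floor of 1182 is above the equilibrium price 540, so it binds.
At P = 1182: Qd = 1461 - 1182 = 279 and Qs = 4·1182 - 1239 = 3489.
Surplus = Qs - Qd = 3210.
Government expenditure = surplus × support price = 3210 × 1182 = 3794220.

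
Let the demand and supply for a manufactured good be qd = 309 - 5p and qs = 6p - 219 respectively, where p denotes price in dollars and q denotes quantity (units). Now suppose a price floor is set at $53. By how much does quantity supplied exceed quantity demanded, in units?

Without the control the market clears where 309 - 5p = 6p - 219, i.e. p* = 48 and q* = 69.
Since 53 > 48, the floor is binding.
At p = 53: qd = 309 - 5·53 = 44 and qs = 6·53 - 219 = 99.
Surplus = qs - qd = 99 - 44 = 55.

55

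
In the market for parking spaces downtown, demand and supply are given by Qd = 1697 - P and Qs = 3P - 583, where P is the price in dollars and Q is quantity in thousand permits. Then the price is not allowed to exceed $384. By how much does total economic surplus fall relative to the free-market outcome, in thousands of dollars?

Equilibrium: 1697 - P = 3P - 583, so 2280 = 4P and P* = 570, Q* = 1127.
Because the ceiling (384) lies below the market-clearing price, it is binding.
At P = 384: Qd = 1697 - 384 = 1313 and Qs = 3·384 - 583 = 569.
Quantity traded falls to 569. At Q = 569 the demand price is 1697 - 569 = 1128 and the supply price is (583 + 569)/3 = 384.
Deadweight loss = ½ · (1128 - 384) · (1127 - 569) = ½ · 744 · 558 = 207576.

207576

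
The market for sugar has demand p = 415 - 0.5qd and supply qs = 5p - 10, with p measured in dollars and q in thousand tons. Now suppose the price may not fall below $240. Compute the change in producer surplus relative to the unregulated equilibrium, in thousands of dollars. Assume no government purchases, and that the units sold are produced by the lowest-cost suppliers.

Rearranging demand gives qd = 830 - 2p. Setting quantity demanded equal to quantity supplied, 830 - 2p = 5p - 10, gives p* = 120 and q* = 590.
Because the floor (240) lies above the market-clearing price, it is binding.
At p = 240: qd = 830 - 2·240 = 350 and qs = 5·240 - 10 = 1190.
Producer surplus without the control is ½ · (120 - 2) · 590 = 34810.
With the floor, 350 units are sold at 240. The supply price at q = 350 is 72, so PS = ½ · [(240 - 2) + (240 - 72)] · 350 = 71050.
Change in producer surplus = 71050 - 34810 = 36240.

36240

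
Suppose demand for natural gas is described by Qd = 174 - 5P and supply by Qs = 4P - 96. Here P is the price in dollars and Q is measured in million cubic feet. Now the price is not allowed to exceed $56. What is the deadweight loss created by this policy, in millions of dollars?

Equilibrium: 174 - 5P = 4P - 96, so 270 = 9P and P* = 30, Q* = 24.
Since 56 is above P* = 30, the ceiling does not bind and the free-market outcome prevails.
Since the control does not bind, no trades are prevented and deadweight loss is zero.

0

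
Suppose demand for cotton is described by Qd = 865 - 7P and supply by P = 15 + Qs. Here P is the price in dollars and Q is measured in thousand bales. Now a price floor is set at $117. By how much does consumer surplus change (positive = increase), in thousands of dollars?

-493.5

Rearranging supply gives Qs = P - 15. Without the control the market clears where 865 - 7P = P - 15, i.e. P* = 110 and Q* = 95.
Since 117 > 110, the floor is binding.
At P = 117: Qd = 865 - 7·117 = 46 and Qs = 117 - 15 = 102.
Consumer surplus without the control is ½ · (865/7 - 110) · 95 = 9025/14.
With the floor, consumers buy 46 units at 117, so CS = ½ · (865/7 - 117) · 46 = 1058/7.
Change in consumer surplus = 1058/7 - 9025/14 = -493.5.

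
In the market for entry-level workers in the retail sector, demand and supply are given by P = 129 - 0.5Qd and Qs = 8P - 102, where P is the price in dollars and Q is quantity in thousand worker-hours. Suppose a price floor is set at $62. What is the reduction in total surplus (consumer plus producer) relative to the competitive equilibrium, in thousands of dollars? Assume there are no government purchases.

Rearranging demand gives Qd = 258 - 2P. In a free market, 258 - 2P = 8P - 102 gives the equilibrium P* = 36, Q* = 186.
The floor of 62 is above the equilibrium price 36, so it binds.
At P = 62: Qd = 258 - 2·62 = 134 and Qs = 8·62 - 102 = 394.
Quantity traded falls to 134. At Q = 134 the demand price is (258 - 134)/2 = 62 and the supply price is (102 + 134)/8 = 29.5.
Deadweight loss = ½ · (62 - 29.5) · (186 - 134) = ½ · 32.5 · 52 = 845.

845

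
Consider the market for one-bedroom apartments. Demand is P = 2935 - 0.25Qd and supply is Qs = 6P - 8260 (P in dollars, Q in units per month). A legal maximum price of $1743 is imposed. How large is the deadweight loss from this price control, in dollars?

Rearranging demand gives Qd = 11740 - 4P. Without the control the market clears where 11740 - 4P = 6P - 8260, i.e. P* = 2000 and Q* = 3740.
Because the ceiling (1743) lies below the market-clearing price, it is binding.
At P = 1743: Qd = 11740 - 4·1743 = 4768 and Qs = 6·1743 - 8260 = 2198.
Quantity traded falls to 2198. At Q = 2198 the demand price is (11740 - 2198)/4 = 2385.5 and the supply price is (8260 + 2198)/6 = 1743.
Deadweight loss = ½ · (2385.5 - 1743) · (3740 - 2198) = ½ · 642.5 · 1542 = 495367.5.

495367.5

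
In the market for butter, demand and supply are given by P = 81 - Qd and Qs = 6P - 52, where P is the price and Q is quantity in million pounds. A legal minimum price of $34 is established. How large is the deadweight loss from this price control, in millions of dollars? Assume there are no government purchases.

Rearranging demand gives Qd = 81 - P. Setting quantity demanded equal to quantity supplied, 81 - P = 6P - 52, gives P* = 19 and Q* = 62.
Because the floor (34) lies above the market-clearing price, it is binding.
At P = 34: Qd = 81 - 34 = 47 and Qs = 6·34 - 52 = 152.
Quantity traded falls to 47. At Q = 47 the demand price is 81 - 47 = 34 and the supply price is (52 + 47)/6 = 16.5.
Deadweight loss = ½ · (34 - 16.5) · (62 - 47) = ½ · 17.5 · 15 = 131.25.

131.25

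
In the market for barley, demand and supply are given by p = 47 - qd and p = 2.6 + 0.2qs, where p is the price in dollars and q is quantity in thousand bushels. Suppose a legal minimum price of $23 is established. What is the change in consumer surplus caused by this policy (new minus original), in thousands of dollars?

-396.5

Rearranging demand gives qd = 47 - p; rearranging supply gives qs = 5p - 13. In a free market, 47 - p = 5p - 13 gives the equilibrium p* = 10, q* = 37.
The floor of 23 is above the equilibrium price 10, so it binds.
At p = 23: qd = 47 - 23 = 24 and qs = 5·23 - 13 = 102.
Consumer surplus without the control is ½ · (47 - 10) · 37 = 684.5.
With the floor, consumers buy 24 units at 23, so CS = ½ · (47 - 23) · 24 = 288.
Change in consumer surplus = 288 - 684.5 = -396.5.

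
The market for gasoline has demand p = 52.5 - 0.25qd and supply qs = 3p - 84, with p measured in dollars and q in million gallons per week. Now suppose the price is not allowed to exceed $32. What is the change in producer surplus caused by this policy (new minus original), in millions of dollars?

Rearranging demand gives qd = 210 - 4p. Setting quantity demanded equal to quantity supplied, 210 - 4p = 3p - 84, gives p* = 42 and q* = 42.
The ceiling of 32 is below the equilibrium price 42, so it binds.
At p = 32: qd = 210 - 4·32 = 82 and qs = 3·32 - 84 = 12.
Producer surplus without the control is ½ · (42 - 28) · 42 = 294.
With the ceiling, producers sell 12 units at 32, so PS = ½ · (32 - 28) · 12 = 24.
Change in producer surplus = 24 - 294 = -270.

-270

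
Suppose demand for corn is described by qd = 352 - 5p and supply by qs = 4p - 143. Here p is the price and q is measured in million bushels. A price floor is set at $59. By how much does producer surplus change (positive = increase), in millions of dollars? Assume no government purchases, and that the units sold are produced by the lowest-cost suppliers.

178

In a free market, 352 - 5p = 4p - 143 gives the equilibrium p* = 55, q* = 77.
Because the floor (59) lies above the market-clearing price, it is binding.
At p = 59: qd = 352 - 5·59 = 57 and qs = 4·59 - 143 = 93.
Producer surplus without the control is ½ · (55 - 35.75) · 77 = 741.125.
With the floor, 57 units are sold at 59. The supply price at q = 57 is 50, so PS = ½ · [(59 - 35.75) + (59 - 50)] · 57 = 919.125.
Change in producer surplus = 919.125 - 741.125 = 178.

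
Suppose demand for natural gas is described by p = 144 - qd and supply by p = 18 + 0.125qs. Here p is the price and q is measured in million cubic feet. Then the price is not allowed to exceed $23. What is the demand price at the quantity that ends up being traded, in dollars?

104

Rearranging demand gives qd = 144 - p; rearranging supply gives qs = 8p - 144. Equilibrium: 144 - p = 8p - 144, so 288 = 9p and p* = 32, q* = 112.
Because the ceiling (23) lies below the market-clearing price, it is binding.
At p = 23: qd = 144 - 23 = 121 and qs = 8·23 - 144 = 40.
Only 40 units reach the market. On the demand curve, the marginal buyer's willingness to pay at q = 40 is (144 - 40) = 104.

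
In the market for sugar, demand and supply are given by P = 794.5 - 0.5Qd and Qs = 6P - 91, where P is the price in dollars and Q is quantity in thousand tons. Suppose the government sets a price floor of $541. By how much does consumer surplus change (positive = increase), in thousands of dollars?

Rearranging demand gives Qd = 1589 - 2P. In a free market, 1589 - 2P = 6P - 91 gives the equilibrium P* = 210, Q* = 1169.
Because the floor (541) lies above the market-clearing price, it is binding.
At P = 541: Qd = 1589 - 2·541 = 507 and Qs = 6·541 - 91 = 3155.
Consumer surplus without the control is ½ · (794.5 - 210) · 1169 = 341640.25.
With the floor, consumers buy 507 units at 541, so CS = ½ · (794.5 - 541) · 507 = 64262.25.
Change in consumer surplus = 64262.25 - 341640.25 = -277378.

-277378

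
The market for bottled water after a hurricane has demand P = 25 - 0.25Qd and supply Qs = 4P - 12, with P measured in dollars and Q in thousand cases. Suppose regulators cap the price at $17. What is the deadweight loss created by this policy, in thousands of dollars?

Rearranging demand gives Qd = 100 - 4P. Setting quantity demanded equal to quantity supplied, 100 - 4P = 4P - 12, gives P* = 14 and Q* = 44.
Since 17 is above P* = 14, the ceiling does not bind and the free-market outcome prevails.
Since the control does not bind, no trades are prevented and deadweight loss is zero.

0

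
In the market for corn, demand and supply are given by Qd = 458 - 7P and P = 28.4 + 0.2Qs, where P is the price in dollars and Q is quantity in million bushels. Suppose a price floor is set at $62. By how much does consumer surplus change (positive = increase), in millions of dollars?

-792

Rearranging supply gives Qs = 5P - 142. Without the control the market clears where 458 - 7P = 5P - 142, i.e. P* = 50 and Q* = 108.
Because the floor (62) lies above the market-clearing price, it is binding.
At P = 62: Qd = 458 - 7·62 = 24 and Qs = 5·62 - 142 = 168.
Consumer surplus without the control is ½ · (458/7 - 50) · 108 = 5832/7.
With the floor, consumers buy 24 units at 62, so CS = ½ · (458/7 - 62) · 24 = 288/7.
Change in consumer surplus = 288/7 - 5832/7 = -792.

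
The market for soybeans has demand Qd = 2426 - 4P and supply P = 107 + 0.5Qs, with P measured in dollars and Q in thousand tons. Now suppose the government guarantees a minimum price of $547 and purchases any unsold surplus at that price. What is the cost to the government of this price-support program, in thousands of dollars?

351174

Rearranging supply gives Qs = 2P - 214. Without the control the market clears where 2426 - 4P = 2P - 214, i.e. P* = 440 and Q* = 666.
Since 547 > 440, the floor is binding.
At P = 547: Qd = 2426 - 4·547 = 238 and Qs = 2·547 - 214 = 880.
Surplus = Qs - Qd = 642.
Government expenditure = surplus × support price = 642 × 547 = 351174.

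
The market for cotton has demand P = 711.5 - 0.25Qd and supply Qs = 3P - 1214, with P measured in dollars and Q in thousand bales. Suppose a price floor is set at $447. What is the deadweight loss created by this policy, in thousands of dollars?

0

Rearranging demand gives Qd = 2846 - 4P. Setting quantity demanded equal to quantity supplied, 2846 - 4P = 3P - 1214, gives P* = 580 and Q* = 526.
The floor of 447 is below the equilibrium price 580, so it is not binding; the market clears at P* = 580, Q* = 526.
Since the control does not bind, no trades are prevented and deadweight loss is zero.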